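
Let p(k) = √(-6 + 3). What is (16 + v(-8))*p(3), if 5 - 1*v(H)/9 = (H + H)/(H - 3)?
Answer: 527*I*√3/11 ≈ 82.981*I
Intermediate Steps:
v(H) = 45 - 18*H/(-3 + H) (v(H) = 45 - 9*(H + H)/(H - 3) = 45 - 9*2*H/(-3 + H) = 45 - 18*H/(-3 + H))
p(k) = I*√3 (p(k) = √(-3) = I*√3)
(16 + v(-8))*p(3) = (16 + 27*(-5 - 8)/(-3 - 8))*(I*√3) = (16 + 27*(-13)/(-11))*(I*√3) = (16 + 27*(-1/11)*(-13))*(I*√3) = (16 + 351/11)*(I*√3) = 527*(I*√3)/11 = 527*I*√3/11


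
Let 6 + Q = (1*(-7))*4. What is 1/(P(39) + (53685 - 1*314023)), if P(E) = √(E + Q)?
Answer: -260338/67775874239 - √5/67775874239 ≈ -3.8412e-6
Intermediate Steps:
Q = -34 (Q = -6 + (1*(-7))*4 = -6 - 7*4 = -6 - 28 = -34)
P(E) = √(-34 + E) (P(E) = √(E - 34) = √(-34 + E))
1/(P(39) + (53685 - 1*314023)) = 1/(√(-34 + 39) + (53685 - 1*314023)) = 1/(√5 + (53685 - 314023)) = 1/(√5 - 260338) = 1/(-260338 + √5)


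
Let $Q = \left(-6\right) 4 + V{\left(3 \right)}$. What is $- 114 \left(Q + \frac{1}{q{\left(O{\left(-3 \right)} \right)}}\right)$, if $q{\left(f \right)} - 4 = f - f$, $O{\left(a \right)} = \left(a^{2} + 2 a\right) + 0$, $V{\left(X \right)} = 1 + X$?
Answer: $\frac{4503}{2} \approx 2251.5$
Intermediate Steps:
$O{\left(a \right)} = a^{2} + 2 a$
$q{\left(f \right)} = 4$ ($q{\left(f \right)} = 4 + \left(f - f\right) = 4 + 0 = 4$)
$Q = -20$ ($Q = \left(-6\right) 4 + \left(1 + 3\right) = -24 + 4 = -20$)
$- 114 \left(Q + \frac{1}{q{\left(O{\left(-3 \right)} \right)}}\right) = - 114 \left(-20 + \frac{1}{4}\right) = \left(-114\right) \left(- \frac{79}{4}\right) = \frac{4503}{2}$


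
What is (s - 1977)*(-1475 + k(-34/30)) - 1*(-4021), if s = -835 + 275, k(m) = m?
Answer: 56234569/15 ≈ 3.7490e+6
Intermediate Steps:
s = -560
(s - 1977)*(-1475 + k(-34/30)) - 1*(-4021) = (-560 - 1977)*(-1475 - 34/30) - 1*(-4021) = -2537*(-1475 - 34*1/30) + 4021 = -2537*(-1475 - 17/15) + 4021 = -2537*(-22142/15) + 4021 = 56174254/15 + 4021 = 56234569/15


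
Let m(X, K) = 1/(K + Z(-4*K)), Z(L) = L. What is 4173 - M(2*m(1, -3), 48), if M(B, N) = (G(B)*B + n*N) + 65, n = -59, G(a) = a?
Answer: 562136/81 ≈ 6940.0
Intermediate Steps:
m(X, K) = -1/(3*K) (m(X, K) = 1/(K - 4*K) = 1/(-3*K) = -1/(3*K))
M(B, N) = 65 + B² - 59*N (M(B, N) = (B*B - 59*N) + 65 = (B² - 59*N) + 65 = 65 + B² - 59*N)
4173 - M(2*m(1, -3), 48) = 4173 - (65 + (2*(-⅓/(-3)))² - 59*48) = 4173 - (65 + (2*(-⅓*(-⅓)))² - 2832) = 4173 - (65 + (2*(⅑))² - 2832) = 4173 - (65 + (2/9)² - 2832) = 4173 - (65 + 4/81 - 2832) = 4173 - 1*(-224123/81) = 4173 + 224123/81 = 562136/81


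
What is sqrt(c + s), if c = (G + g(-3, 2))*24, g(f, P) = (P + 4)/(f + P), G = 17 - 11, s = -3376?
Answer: 4*I*sqrt(211) ≈ 58.103*I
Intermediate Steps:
G = 6
g(f, P) = (4 + P)/(P + f)
c = 0 (c = (6 + (4 + 2)/(2 - 3))*24 = (6 + 6/(-1))*24 = (6 - 1*6)*24 = (6 - 6)*24 = 0*24 = 0)
sqrt(c + s) = sqrt(0 - 3376) = sqrt(-3376) = 4*I*sqrt(211)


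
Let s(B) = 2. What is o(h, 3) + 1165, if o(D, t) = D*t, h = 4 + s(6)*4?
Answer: 1201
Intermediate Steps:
h = 12 (h = 4 + 2*4 = 4 + 8 = 12)
o(h, 3) + 1165 = 12*3 + 1165 = 36 + 1165 = 1201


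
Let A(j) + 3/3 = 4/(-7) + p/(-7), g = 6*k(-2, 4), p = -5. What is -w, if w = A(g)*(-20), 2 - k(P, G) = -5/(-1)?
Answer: -120/7 ≈ -17.143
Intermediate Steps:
k(P, G) = -3 (k(P, G) = 2 - (-5)/(-1) = 2 - (-5)*(-1) = 2 - 1*5 = 2 - 5 = -3)
g = -18 (g = 6*(-3) = -18)
A(j) = -6/7 (A(j) = -1 + (4/(-7) - 5/(-7)) = -1 + (4*(-⅐) - 5*(-⅐)) = -1 + (-4/7 + 5/7) = -1 + ⅐ = -6/7)
w = 120/7 (w = -6/7*(-20) = 120/7 ≈ 17.143)
-w = -1*120/7 = -120/7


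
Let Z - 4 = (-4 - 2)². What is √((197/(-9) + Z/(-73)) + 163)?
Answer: 5*√269662/219 ≈ 11.856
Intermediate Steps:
Z = 40 (Z = 4 + (-4 - 2)² = 4 + (-6)² = 4 + 36 = 40)
√((197/(-9) + Z/(-73)) + 163) = √((197/(-9) + 40/(-73)) + 163) = √((197*(-⅑) + 40*(-1/73)) + 163) = √((-197/9 - 40/73) + 163) = √(-14741/657 + 163) = √(92350/657) = 5*√269662/219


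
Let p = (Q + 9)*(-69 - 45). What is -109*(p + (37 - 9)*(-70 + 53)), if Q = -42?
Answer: -358174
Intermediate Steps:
p = 3762 (p = (-42 + 9)*(-69 - 45) = -33*(-114) = 3762)
-109*(p + (37 - 9)*(-70 + 53)) = -109*(3762 + (37 - 9)*(-70 + 53)) = -109*(3762 + 28*(-17)) = -109*(3762 - 476) = -109*3286 = -358174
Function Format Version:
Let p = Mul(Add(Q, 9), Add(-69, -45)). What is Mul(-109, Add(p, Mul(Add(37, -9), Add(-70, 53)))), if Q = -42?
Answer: -358174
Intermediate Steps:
p = 3762 (p = Mul(Add(-42, 9), Add(-69, -45)) = Mul(-33, -114) = 3762)
Mul(-109, Add(p, Mul(Add(37, -9), Add(-70, 53)))) = Mul(-109, Add(3762, Mul(Add(37, -9), Add(-70, 53)))) = Mul(-109, Add(3762, Mul(28, -17))) = Mul(-109, Add(3762, -476)) = Mul(-109, 3286) = -358174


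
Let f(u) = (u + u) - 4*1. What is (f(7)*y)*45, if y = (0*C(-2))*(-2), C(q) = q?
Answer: 0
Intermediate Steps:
f(u) = -4 + 2*u (f(u) = 2*u - 4 = -4 + 2*u)
y = 0 (y = (0*(-2))*(-2) = 0*(-2) = 0)
(f(7)*y)*45 = ((-4 + 2*7)*0)*45 = ((-4 + 14)*0)*45 = (10*0)*45 = 0*45 = 0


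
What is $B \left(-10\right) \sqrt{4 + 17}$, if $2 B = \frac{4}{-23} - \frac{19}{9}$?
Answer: $\frac{2365 \sqrt{21}}{207} \approx 52.357$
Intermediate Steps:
$B = - \frac{473}{414}$ ($B = \frac{\frac{4}{-23} - \frac{19}{9}}{2} = \frac{4 \left(- \frac{1}{23}\right) - \frac{19}{9}}{2} = \frac{- \frac{4}{23} - \frac{19}{9}}{2} = \frac{1}{2} \left(- \frac{473}{207}\right) = - \frac{473}{414} \approx -1.1425$)
$B \left(-10\right) \sqrt{4 + 17} = \left(- \frac{473}{414}\right) \left(-10\right) \sqrt{4 + 17} = \frac{2365 \sqrt{21}}{207}$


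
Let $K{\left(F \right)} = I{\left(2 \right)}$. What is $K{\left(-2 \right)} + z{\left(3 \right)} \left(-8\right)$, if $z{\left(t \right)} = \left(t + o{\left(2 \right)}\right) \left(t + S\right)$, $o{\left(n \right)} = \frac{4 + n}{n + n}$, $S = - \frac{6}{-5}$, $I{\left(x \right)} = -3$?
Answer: $- \frac{771}{5} \approx -154.2$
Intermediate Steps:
$K{\left(F \right)} = -3$
$S = \frac{6}{5}$ ($S = \left(-6\right) \left(- \frac{1}{5}\right) = \frac{6}{5} \approx 1.2$)
$o{\left(n \right)} = \frac{4 + n}{2 n}$
$z{\left(t \right)} = \left(\frac{3}{2} + t\right) \left(\frac{6}{5} + t\right)$ ($z{\left(t \right)} = \left(t + \frac{4 + 2}{2 \cdot 2}\right) \left(t + \frac{6}{5}\right) = \left(t + \frac{1}{2} \cdot \frac{1}{2} \cdot 6\right) \left(\frac{6}{5} + t\right) = \left(t + \frac{3}{2}\right) \left(\frac{6}{5} + t\right) = \left(\frac{3}{2} + t\right) \left(\frac{6}{5} + t\right)$)
$K{\left(-2 \right)} + z{\left(3 \right)} \left(-8\right) = -3 + \left(\frac{9}{5} + 3^{2} + \frac{27}{10} \cdot 3\right) \left(-8\right) = -3 + \left(\frac{9}{5} + 9 + \frac{81}{10}\right) \left(-8\right) = -3 + \frac{189}{10} \left(-8\right) = -3 - \frac{756}{5} = - \frac{771}{5}$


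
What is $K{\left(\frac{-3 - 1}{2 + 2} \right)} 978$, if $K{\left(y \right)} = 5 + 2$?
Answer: $6846$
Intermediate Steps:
$K{\left(y \right)} = 7$
$K{\left(\frac{-3 - 1}{2 + 2} \right)} 978 = 7 \cdot 978 = 6846$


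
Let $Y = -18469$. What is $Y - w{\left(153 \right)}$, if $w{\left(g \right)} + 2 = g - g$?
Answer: $-18467$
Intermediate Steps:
$w{\left(g \right)} = -2$ ($w{\left(g \right)} = -2 + \left(g - g\right) = -2 + 0 = -2$)
$Y - w{\left(153 \right)} = -18469 - -2 = -18469 + 2 = -18467$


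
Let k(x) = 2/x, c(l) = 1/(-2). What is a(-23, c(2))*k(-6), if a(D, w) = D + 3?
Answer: 20/3 ≈ 6.6667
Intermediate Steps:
c(l) = -½ (c(l) = 1*(-½) = -½)
a(D, w) = 3 + D
a(-23, c(2))*k(-6) = (3 - 23)*(2/(-6)) = -40*(-1)/6 = -20*(-⅓) = 20/3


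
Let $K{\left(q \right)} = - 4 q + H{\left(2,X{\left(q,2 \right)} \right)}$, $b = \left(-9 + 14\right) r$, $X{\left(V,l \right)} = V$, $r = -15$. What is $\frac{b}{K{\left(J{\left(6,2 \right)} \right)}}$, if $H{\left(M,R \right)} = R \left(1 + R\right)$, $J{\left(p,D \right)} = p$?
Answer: $- \frac{25}{6} \approx -4.1667$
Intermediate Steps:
$b = -75$ ($b = \left(-9 + 14\right) \left(-15\right) = 5 \left(-15\right) = -75$)
$K{\left(q \right)} = - 4 q + q \left(1 + q\right)$
$\frac{b}{K{\left(J{\left(6,2 \right)} \right)}} = - \frac{75}{6 \left(-3 + 6\right)} = - \frac{75}{6 \cdot 3} = - \frac{75}{18} = \left(-75\right) \frac{1}{18} = - \frac{25}{6}$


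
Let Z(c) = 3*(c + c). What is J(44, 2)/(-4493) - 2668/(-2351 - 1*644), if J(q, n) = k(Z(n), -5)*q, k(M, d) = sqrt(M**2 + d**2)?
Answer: 10274184/13456535 ≈ 0.76351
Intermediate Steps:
Z(c) = 6*c (Z(c) = 3*(2*c) = 6*c)
J(q, n) = q*sqrt(25 + 36*n**2) (J(q, n) = sqrt((6*n)**2 + (-5)**2)*q = sqrt(36*n**2 + 25)*q = sqrt(25 + 36*n**2)*q = q*sqrt(25 + 36*n**2))
J(44, 2)/(-4493) - 2668/(-2351 - 1*644) = (44*sqrt(25 + 36*2**2))/(-4493) - 2668/(-2351 - 1*644) = (44*sqrt(25 + 36*4))*(-1/4493) - 2668/(-2351 - 644) = (44*sqrt(25 + 144))*(-1/4493) - 2668/(-2995) = (44*sqrt(169))*(-1/4493) - 2668*(-1/2995) = (44*13)*(-1/4493) + 2668/2995 = 572*(-1/4493) + 2668/2995 = -572/4493 + 2668/2995 = 10274184/13456535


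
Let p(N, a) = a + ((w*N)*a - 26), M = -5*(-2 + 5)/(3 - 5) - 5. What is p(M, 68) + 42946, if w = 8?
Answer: 44348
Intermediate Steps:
M = 5/2 (M = -15/(-2) - 5 = -15*(-1)/2 - 5 = -5*(-3/2) - 5 = 15/2 - 5 = 5/2 ≈ 2.5000)
p(N, a) = -26 + a + 8*N*a (p(N, a) = a + ((8*N)*a - 26) = a + (8*N*a - 26) = a + (-26 + 8*N*a) = -26 + a + 8*N*a)
p(M, 68) + 42946 = (-26 + 68 + 8*(5/2)*68) + 42946 = (-26 + 68 + 1360) + 42946 = 1402 + 42946 = 44348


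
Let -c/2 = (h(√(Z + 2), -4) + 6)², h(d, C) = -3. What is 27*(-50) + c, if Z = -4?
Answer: -1368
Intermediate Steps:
c = -18 (c = -2*(-3 + 6)² = -2*3² = -2*9 = -18)
27*(-50) + c = 27*(-50) - 18 = -1350 - 18 = -1368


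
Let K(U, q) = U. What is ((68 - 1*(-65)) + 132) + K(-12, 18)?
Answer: 253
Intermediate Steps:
((68 - 1*(-65)) + 132) + K(-12, 18) = ((68 - 1*(-65)) + 132) - 12 = ((68 + 65) + 132) - 12 = (133 + 132) - 12 = 265 - 12 = 253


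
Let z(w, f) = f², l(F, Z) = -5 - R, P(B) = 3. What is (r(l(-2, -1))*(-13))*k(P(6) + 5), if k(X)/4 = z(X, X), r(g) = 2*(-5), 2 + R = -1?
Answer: 33280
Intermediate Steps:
R = -3 (R = -2 - 1 = -3)
l(F, Z) = -2 (l(F, Z) = -5 - 1*(-3) = -5 + 3 = -2)
r(g) = -10
k(X) = 4*X²
(r(l(-2, -1))*(-13))*k(P(6) + 5) = (-10*(-13))*(4*(3 + 5)²) = 130*(4*8²) = 130*(4*64) = 130*256 = 33280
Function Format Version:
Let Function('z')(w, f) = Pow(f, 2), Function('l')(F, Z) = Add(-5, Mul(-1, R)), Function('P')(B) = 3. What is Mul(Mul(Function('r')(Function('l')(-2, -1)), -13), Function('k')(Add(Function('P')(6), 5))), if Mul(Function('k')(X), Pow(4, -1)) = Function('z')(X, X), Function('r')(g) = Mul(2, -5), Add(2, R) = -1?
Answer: 33280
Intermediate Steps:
R = -3 (R = Add(-2, -1) = -3)
Function('l')(F, Z) = -2 (Function('l')(F, Z) = Add(-5, Mul(-1, -3)) = Add(-5, 3) = -2)
Function('r')(g) = -10
Function('k')(X) = Mul(4, Pow(X, 2))
Mul(Mul(Function('r')(Function('l')(-2, -1)), -13), Function('k')(Add(Function('P')(6), 5))) = Mul(Mul(-10, -13), Mul(4, Pow(Add(3, 5), 2))) = Mul(130, Mul(4, Pow(8, 2))) = Mul(130, Mul(4, 64)) = Mul(130, 256) = 33280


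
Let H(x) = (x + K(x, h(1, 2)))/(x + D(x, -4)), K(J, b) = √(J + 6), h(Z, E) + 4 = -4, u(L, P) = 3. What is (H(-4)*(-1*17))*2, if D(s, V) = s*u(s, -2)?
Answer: -17/2 + 17*√2/8 ≈ -5.4948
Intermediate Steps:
h(Z, E) = -8 (h(Z, E) = -4 - 4 = -8)
K(J, b) = √(6 + J)
D(s, V) = 3*s (D(s, V) = s*3 = 3*s)
H(x) = (x + √(6 + x))/(4*x) (H(x) = (x + √(6 + x))/(x + 3*x) = (x + √(6 + x))/((4*x)) = (x + √(6 + x))*(1/(4*x)) = (x + √(6 + x))/(4*x))
(H(-4)*(-1*17))*2 = (((¼)*(-4 + √(6 - 4))/(-4))*(-1*17))*2 = (((¼)*(-¼)*(-4 + √2))*(-17))*2 = ((¼ - √2/16)*(-17))*2 = (-17/4 + 17*√2/16)*2 = -17/2 + 17*√2/8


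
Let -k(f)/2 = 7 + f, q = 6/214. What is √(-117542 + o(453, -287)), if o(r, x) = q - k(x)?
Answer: I*√1352149477/107 ≈ 343.66*I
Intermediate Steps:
q = 3/107 (q = 6*(1/214) = 3/107 ≈ 0.028037)
k(f) = -14 - 2*f (k(f) = -2*(7 + f) = -14 - 2*f)
o(r, x) = 1501/107 + 2*x (o(r, x) = 3/107 - (-14 - 2*x) = 3/107 + (14 + 2*x) = 1501/107 + 2*x)
√(-117542 + o(453, -287)) = √(-117542 + (1501/107 + 2*(-287))) = √(-117542 + (1501/107 - 574)) = √(-117542 - 59917/107) = √(-12636911/107) = I*√1352149477/107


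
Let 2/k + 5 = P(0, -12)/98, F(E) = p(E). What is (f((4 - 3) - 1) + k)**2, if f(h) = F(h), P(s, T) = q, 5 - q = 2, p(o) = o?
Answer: 38416/237169 ≈ 0.16198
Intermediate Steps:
F(E) = E
q = 3 (q = 5 - 1*2 = 5 - 2 = 3)
P(s, T) = 3
f(h) = h
k = -196/487 (k = 2/(-5 + 3/98) = 2/(-487/98) = 2*(-98/487) = -196/487 ≈ -0.40246)
(f((4 - 3) - 1) + k)**2 = (((4 - 3) - 1) - 196/487)**2 = ((1 - 1) - 196/487)**2 = (0 - 196/487)**2 = (-196/487)**2 = 38416/237169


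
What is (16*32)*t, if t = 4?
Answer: 2048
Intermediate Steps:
(16*32)*t = (16*32)*4 = 512*4 = 2048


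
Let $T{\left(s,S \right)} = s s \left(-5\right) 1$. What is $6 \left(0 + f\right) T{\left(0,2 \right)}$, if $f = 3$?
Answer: $0$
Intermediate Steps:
$T{\left(s,S \right)} = - 5 s^{2}$ ($T{\left(s,S \right)} = s^{2} \left(-5\right) 1 = - 5 s^{2} \cdot 1 = - 5 s^{2}$)
$6 \left(0 + f\right) T{\left(0,2 \right)} = 6 \left(0 + 3\right) \left(- 5 \cdot 0^{2}\right) = 6 \cdot 3 \left(\left(-5\right) 0\right) = 18 \cdot 0 = 0$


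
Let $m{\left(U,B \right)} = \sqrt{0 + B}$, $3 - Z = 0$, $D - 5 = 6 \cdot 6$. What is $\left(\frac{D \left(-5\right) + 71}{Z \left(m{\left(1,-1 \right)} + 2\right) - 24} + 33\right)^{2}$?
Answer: $\frac{19936133}{12321} + \frac{399052 i}{4107} \approx 1618.1 + 97.164 i$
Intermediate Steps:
$D = 41$ ($D = 5 + 6 \cdot 6 = 5 + 36 = 41$)
$Z = 3$ ($Z = 3 - 0 = 3 + 0 = 3$)
$m{\left(U,B \right)} = \sqrt{B}$
$\left(\frac{D \left(-5\right) + 71}{Z \left(m{\left(1,-1 \right)} + 2\right) - 24} + 33\right)^{2} = \left(\frac{41 \left(-5\right) + 71}{3 \left(\sqrt{-1} + 2\right) - 24} + 33\right)^{2} = \left(\frac{-205 + 71}{3 \left(i + 2\right) - 24} + 33\right)^{2} = \left(- \frac{134}{3 \left(2 + i\right) - 24} + 33\right)^{2} = \left(- \frac{134}{\left(6 + 3 i\right) - 24} + 33\right)^{2} = \left(- \frac{134}{-18 + 3 i} + 33\right)^{2} = \left(- 134 \frac{-18 - 3 i}{333} + 33\right)^{2} = \left(- \frac{134 \left(-18 - 3 i\right)}{333} + 33\right)^{2} = \left(33 - \frac{134 \left(-18 - 3 i\right)}{333}\right)^{2}$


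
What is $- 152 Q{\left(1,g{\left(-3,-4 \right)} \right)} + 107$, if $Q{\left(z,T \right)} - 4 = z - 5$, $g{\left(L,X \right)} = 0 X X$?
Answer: $107$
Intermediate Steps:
$g{\left(L,X \right)} = 0$ ($g{\left(L,X \right)} = 0 X = 0$)
$Q{\left(z,T \right)} = -1 + z$ ($Q{\left(z,T \right)} = 4 + \left(z - 5\right) = 4 + \left(-5 + z\right) = -1 + z$)
$- 152 Q{\left(1,g{\left(-3,-4 \right)} \right)} + 107 = - 152 \left(-1 + 1\right) + 107 = \left(-152\right) 0 + 107 = 0 + 107 = 107$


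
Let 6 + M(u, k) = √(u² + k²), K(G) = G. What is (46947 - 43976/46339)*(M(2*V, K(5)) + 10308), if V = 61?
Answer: 22411311353214/46339 + 2175433057*√14909/46339 ≈ 4.8937e+8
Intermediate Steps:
M(u, k) = -6 + √(k² + u²) (M(u, k) = -6 + √(u² + k²) = -6 + √(k² + u²))
(46947 - 43976/46339)*(M(2*V, K(5)) + 10308) = (46947 - 43976/46339)*((-6 + √(5² + (2*61)²)) + 10308) = (46947 - 43976*1/46339)*((-6 + √(25 + 122²)) + 10308) = (46947 - 43976/46339)*((-6 + √(25 + 14884)) + 10308) = 2175433057*((-6 + √14909) + 10308)/46339 = 2175433057*(10302 + √14909)/46339 = 22411311353214/46339 + 2175433057*√14909/46339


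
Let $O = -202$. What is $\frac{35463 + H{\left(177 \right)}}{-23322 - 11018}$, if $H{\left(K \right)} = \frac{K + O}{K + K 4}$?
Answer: $- \frac{3138473}{3039090} \approx -1.0327$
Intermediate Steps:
$H{\left(K \right)} = \frac{-202 + K}{5 K}$ ($H{\left(K \right)} = \frac{K - 202}{K + K 4} = \frac{-202 + K}{K + 4 K} = \frac{-202 + K}{5 K}$)
$\frac{35463 + H{\left(177 \right)}}{-23322 - 11018} = \frac{35463 + \frac{-202 + 177}{5 \cdot 177}}{-23322 - 11018} = \frac{35463 + \frac{1}{5} \cdot \frac{1}{177} \left(-25\right)}{-34340} = \left(35463 - \frac{5}{177}\right) \left(- \frac{1}{34340}\right) = \frac{6276946}{177} \left(- \frac{1}{34340}\right) = - \frac{3138473}{3039090}$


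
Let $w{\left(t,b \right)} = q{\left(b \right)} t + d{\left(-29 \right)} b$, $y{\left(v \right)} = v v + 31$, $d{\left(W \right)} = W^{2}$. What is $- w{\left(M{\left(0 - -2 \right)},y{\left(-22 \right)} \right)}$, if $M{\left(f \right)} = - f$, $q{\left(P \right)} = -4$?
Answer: $-433123$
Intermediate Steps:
$y{\left(v \right)} = 31 + v^{2}$ ($y{\left(v \right)} = v^{2} + 31 = 31 + v^{2}$)
$w{\left(t,b \right)} = - 4 t + 841 b$ ($w{\left(t,b \right)} = - 4 t + \left(-29\right)^{2} b = - 4 t + 841 b$)
$- w{\left(M{\left(0 - -2 \right)},y{\left(-22 \right)} \right)} = - (- 4 \left(- (0 - -2)\right) + 841 \left(31 + \left(-22\right)^{2}\right)) = - (- 4 \left(- (0 + 2)\right) + 841 \left(31 + 484\right)) = - (- 4 \left(\left(-1\right) 2\right) + 841 \cdot 515) = - (\left(-4\right) \left(-2\right) + 433115) = - (8 + 433115) = \left(-1\right) 433123 = -433123$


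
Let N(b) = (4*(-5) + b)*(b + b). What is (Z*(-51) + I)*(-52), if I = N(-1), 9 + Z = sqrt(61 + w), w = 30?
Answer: -26052 + 2652*sqrt(91) ≈ -753.53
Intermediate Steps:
Z = -9 + sqrt(91) (Z = -9 + sqrt(61 + 30) = -9 + sqrt(91) ≈ 0.53939)
N(b) = 2*b*(-20 + b) (N(b) = (-20 + b)*(2*b) = 2*b*(-20 + b))
I = 42 (I = 2*(-1)*(-20 - 1) = 2*(-1)*(-21) = 42)
(Z*(-51) + I)*(-52) = ((-9 + sqrt(91))*(-51) + 42)*(-52) = ((459 - 51*sqrt(91)) + 42)*(-52) = (501 - 51*sqrt(91))*(-52) = -26052 + 2652*sqrt(91)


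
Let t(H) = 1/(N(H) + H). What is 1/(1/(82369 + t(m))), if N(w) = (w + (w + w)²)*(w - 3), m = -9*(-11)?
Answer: 310793640004/3773187 ≈ 82369.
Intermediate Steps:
m = 99
N(w) = (-3 + w)*(w + 4*w²) (N(w) = (w + (2*w)²)*(-3 + w) = (w + 4*w²)*(-3 + w) = (-3 + w)*(w + 4*w²))
t(H) = 1/(H + H*(-3 - 11*H + 4*H²)) (t(H) = 1/(H*(-3 - 11*H + 4*H²) + H) = 1/(H + H*(-3 - 11*H + 4*H²)))
1/(1/(82369 + t(m))) = 1/(1/(82369 + 1/(99*(-2 - 11*99 + 4*99²)))) = 1/(1/(82369 + 1/(99*(-2 - 1089 + 4*9801)))) = 1/(1/(82369 + 1/(99*(-2 - 1089 + 39204)))) = 1/(1/(82369 + (1/99)/38113)) = 1/(1/(82369 + (1/99)*(1/38113))) = 1/(1/(82369 + 1/3773187)) = 1/(1/(310793640004/3773187)) = 1/(3773187/310793640004) = 310793640004/3773187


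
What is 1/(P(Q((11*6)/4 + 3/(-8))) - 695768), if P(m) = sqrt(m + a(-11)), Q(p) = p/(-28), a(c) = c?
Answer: -155852032/108436856603169 - 4*I*sqrt(36302)/108436856603169 ≈ -1.4373e-6 - 7.0283e-12*I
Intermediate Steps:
Q(p) = -p/28 (Q(p) = p*(-1/28) = -p/28)
P(m) = sqrt(-11 + m) (P(m) = sqrt(m - 11) = sqrt(-11 + m))
1/(P(Q((11*6)/4 + 3/(-8))) - 695768) = 1/(sqrt(-11 - ((11*6)/4 + 3/(-8))/28) - 695768) = 1/(sqrt(-11 - (66*(1/4) + 3*(-1/8))/28) - 695768) = 1/(sqrt(-11 - (33/2 - 3/8)/28) - 695768) = 1/(sqrt(-11 - 1/28*129/8) - 695768) = 1/(sqrt(-11 - 129/224) - 695768) = 1/(sqrt(-2593/224) - 695768) = 1/(I*sqrt(36302)/56 - 695768) = 1/(-695768 + I*sqrt(36302)/56)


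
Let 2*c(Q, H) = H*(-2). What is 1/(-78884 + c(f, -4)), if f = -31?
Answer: -1/78880 ≈ -1.2677e-5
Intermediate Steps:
c(Q, H) = -H (c(Q, H) = (H*(-2))/2 = (-2*H)/2 = -H)
1/(-78884 + c(f, -4)) = 1/(-78884 - 1*(-4)) = 1/(-78884 + 4) = 1/(-78880) = -1/78880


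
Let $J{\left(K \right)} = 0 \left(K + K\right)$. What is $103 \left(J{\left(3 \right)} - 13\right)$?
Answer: $-1339$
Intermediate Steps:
$J{\left(K \right)} = 0$ ($J{\left(K \right)} = 0 \cdot 2 K = 0$)
$103 \left(J{\left(3 \right)} - 13\right) = 103 \left(0 - 13\right) = 103 \left(-13\right) = -1339$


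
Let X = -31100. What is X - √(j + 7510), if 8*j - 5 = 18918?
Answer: -31100 - √158006/4 ≈ -31199.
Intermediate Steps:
j = 18923/8 (j = 5/8 + (⅛)*18918 = 5/8 + 9459/4 = 18923/8 ≈ 2365.4)
X - √(j + 7510) = -31100 - √(18923/8 + 7510) = -31100 - √(79003/8) = -31100 - √158006/4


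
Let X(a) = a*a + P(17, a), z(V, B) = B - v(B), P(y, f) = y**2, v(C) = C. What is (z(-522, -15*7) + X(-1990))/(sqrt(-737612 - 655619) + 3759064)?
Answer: 14887355715896/14130563549327 - 3960389*I*sqrt(1393231)/14130563549327 ≈ 1.0536 - 0.00033082*I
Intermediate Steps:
z(V, B) = 0 (z(V, B) = B - B = 0)
X(a) = 289 + a**2 (X(a) = a*a + 17**2 = a**2 + 289 = 289 + a**2)
(z(-522, -15*7) + X(-1990))/(sqrt(-737612 - 655619) + 3759064) = (0 + (289 + (-1990)**2))/(sqrt(-737612 - 655619) + 3759064) = (0 + (289 + 3960100))/(sqrt(-1393231) + 3759064) = (0 + 3960389)/(I*sqrt(1393231) + 3759064) = 3960389/(3759064 + I*sqrt(1393231))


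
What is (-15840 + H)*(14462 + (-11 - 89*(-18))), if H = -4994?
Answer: -334448202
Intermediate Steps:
(-15840 + H)*(14462 + (-11 - 89*(-18))) = (-15840 - 4994)*(14462 + (-11 - 89*(-18))) = -20834*(14462 + (-11 + 1602)) = -20834*(14462 + 1591) = -20834*16053 = -334448202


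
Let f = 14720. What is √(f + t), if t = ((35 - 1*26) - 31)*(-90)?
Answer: 10*√167 ≈ 129.23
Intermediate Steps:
t = 1980 (t = ((35 - 26) - 31)*(-90) = (9 - 31)*(-90) = -22*(-90) = 1980)
√(f + t) = √(14720 + 1980) = √16700 = 10*√167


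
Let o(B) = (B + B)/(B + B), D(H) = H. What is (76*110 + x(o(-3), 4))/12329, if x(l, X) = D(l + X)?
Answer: 8365/12329 ≈ 0.67848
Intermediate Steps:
o(B) = 1 (o(B) = (2*B)/((2*B)) = (2*B)*(1/(2*B)) = 1)
x(l, X) = X + l (x(l, X) = l + X = X + l)
(76*110 + x(o(-3), 4))/12329 = (76*110 + (4 + 1))/12329 = (8360 + 5)*(1/12329) = 8365*(1/12329) = 8365/12329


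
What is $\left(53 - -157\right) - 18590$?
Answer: $-18380$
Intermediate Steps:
$\left(53 - -157\right) - 18590 = \left(53 + 157\right) - 18590 = 210 - 18590 = -18380$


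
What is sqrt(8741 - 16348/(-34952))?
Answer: sqrt(667434173410)/8738 ≈ 93.496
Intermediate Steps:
sqrt(8741 - 16348/(-34952)) = sqrt(8741 - 16348*(-1/34952)) = sqrt(8741 + 4087/8738) = sqrt(76382945/8738) = sqrt(667434173410)/8738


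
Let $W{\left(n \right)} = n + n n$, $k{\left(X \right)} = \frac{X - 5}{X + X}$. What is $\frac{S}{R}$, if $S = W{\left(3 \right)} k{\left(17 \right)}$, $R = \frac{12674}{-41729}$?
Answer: $- \frac{1502244}{107729} \approx -13.945$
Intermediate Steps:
$R = - \frac{12674}{41729}$ ($R = 12674 \left(- \frac{1}{41729}\right) = - \frac{12674}{41729} \approx -0.30372$)
$k{\left(X \right)} = \frac{-5 + X}{2 X}$
$W{\left(n \right)} = n + n^{2}$
$S = \frac{72}{17}$ ($S = 3 \left(1 + 3\right) \frac{-5 + 17}{2 \cdot 17} = 3 \cdot 4 \cdot \frac{1}{2} \cdot \frac{1}{17} \cdot 12 = 12 \cdot \frac{6}{17} = \frac{72}{17} \approx 4.2353$)
$\frac{S}{R} = \frac{72}{17 \left(- \frac{12674}{41729}\right)} = \frac{72}{17} \left(- \frac{41729}{12674}\right) = - \frac{1502244}{107729}$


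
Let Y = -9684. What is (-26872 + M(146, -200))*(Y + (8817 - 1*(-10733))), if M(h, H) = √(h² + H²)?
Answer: -265119152 + 19732*√15329 ≈ -2.6268e+8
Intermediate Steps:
M(h, H) = √(H² + h²)
(-26872 + M(146, -200))*(Y + (8817 - 1*(-10733))) = (-26872 + √((-200)² + 146²))*(-9684 + (8817 - 1*(-10733))) = (-26872 + √(40000 + 21316))*(-9684 + (8817 + 10733)) = (-26872 + √61316)*(-9684 + 19550) = (-26872 + 2*√15329)*9866 = -265119152 + 19732*√15329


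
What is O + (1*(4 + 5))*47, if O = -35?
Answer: 388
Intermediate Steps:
O + (1*(4 + 5))*47 = -35 + (1*(4 + 5))*47 = -35 + (1*9)*47 = -35 + 9*47 = -35 + 423 = 388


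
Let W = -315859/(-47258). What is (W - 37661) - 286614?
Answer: -15324272091/47258 ≈ -3.2427e+5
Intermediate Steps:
W = 315859/47258 (W = -315859*(-1/47258) = 315859/47258 ≈ 6.6837)
(W - 37661) - 286614 = (315859/47258 - 37661) - 286614 = -1779467679/47258 - 286614 = -15324272091/47258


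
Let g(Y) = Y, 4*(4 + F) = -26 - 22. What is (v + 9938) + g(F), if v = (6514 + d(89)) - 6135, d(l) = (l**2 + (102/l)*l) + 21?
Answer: 18345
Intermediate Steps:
F = -16 (F = -4 + (-26 - 22)/4 = -4 + (1/4)*(-48) = -4 - 12 = -16)
d(l) = 123 + l**2 (d(l) = (l**2 + 102) + 21 = (102 + l**2) + 21 = 123 + l**2)
v = 8423 (v = (6514 + (123 + 89**2)) - 6135 = (6514 + (123 + 7921)) - 6135 = (6514 + 8044) - 6135 = 14558 - 6135 = 8423)
(v + 9938) + g(F) = (8423 + 9938) - 16 = 18361 - 16 = 18345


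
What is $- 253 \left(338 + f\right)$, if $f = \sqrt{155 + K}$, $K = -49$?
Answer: $-85514 - 253 \sqrt{106} \approx -88119.0$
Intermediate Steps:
$f = \sqrt{106}$ ($f = \sqrt{155 - 49} = \sqrt{106} \approx 10.296$)
$- 253 \left(338 + f\right) = - 253 \left(338 + \sqrt{106}\right) = -85514 - 253 \sqrt{106}$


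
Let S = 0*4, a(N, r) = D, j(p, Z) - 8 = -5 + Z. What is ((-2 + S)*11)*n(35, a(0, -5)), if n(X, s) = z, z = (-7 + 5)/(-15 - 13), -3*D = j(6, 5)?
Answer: -11/7 ≈ -1.5714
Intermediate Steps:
j(p, Z) = 3 + Z (j(p, Z) = 8 + (-5 + Z) = 3 + Z)
D = -8/3 (D = -(3 + 5)/3 = -⅓*8 = -8/3 ≈ -2.6667)
a(N, r) = -8/3
z = 1/14 (z = -2/(-28) = -2*(-1/28) = 1/14 ≈ 0.071429)
S = 0
n(X, s) = 1/14
((-2 + S)*11)*n(35, a(0, -5)) = ((-2 + 0)*11)*(1/14) = -2*11*(1/14) = -22*1/14 = -11/7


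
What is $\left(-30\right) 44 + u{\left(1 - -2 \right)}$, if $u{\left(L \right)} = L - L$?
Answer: $-1320$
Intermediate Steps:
$u{\left(L \right)} = 0$
$\left(-30\right) 44 + u{\left(1 - -2 \right)} = \left(-30\right) 44 + 0 = -1320 + 0 = -1320$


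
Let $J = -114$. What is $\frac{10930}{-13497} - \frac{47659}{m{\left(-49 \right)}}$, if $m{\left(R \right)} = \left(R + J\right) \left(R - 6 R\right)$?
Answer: $\frac{206763973}{539002695} \approx 0.3836$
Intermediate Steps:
$m{\left(R \right)} = - 5 R \left(-114 + R\right)$ ($m{\left(R \right)} = \left(R - 114\right) \left(R - 6 R\right) = \left(-114 + R\right) \left(- 5 R\right) = - 5 R \left(-114 + R\right)$)
$\frac{10930}{-13497} - \frac{47659}{m{\left(-49 \right)}} = \frac{10930}{-13497} - \frac{47659}{5 \left(-49\right) \left(114 - -49\right)} = 10930 \left(- \frac{1}{13497}\right) - \frac{47659}{5 \left(-49\right) \left(114 + 49\right)} = - \frac{10930}{13497} - \frac{47659}{5 \left(-49\right) 163} = - \frac{10930}{13497} - \frac{47659}{-39935} = - \frac{10930}{13497} - - \frac{47659}{39935} = - \frac{10930}{13497} + \frac{47659}{39935} = \frac{206763973}{539002695}$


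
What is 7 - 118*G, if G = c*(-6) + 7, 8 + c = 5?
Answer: -2943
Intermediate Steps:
c = -3 (c = -8 + 5 = -3)
G = 25 (G = -3*(-6) + 7 = 18 + 7 = 25)
7 - 118*G = 7 - 118*25 = 7 - 2950 = -2943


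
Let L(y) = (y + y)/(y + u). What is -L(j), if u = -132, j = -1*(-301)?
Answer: -602/169 ≈ -3.5621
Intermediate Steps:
j = 301
L(y) = 2*y/(-132 + y) (L(y) = (y + y)/(y - 132) = (2*y)/(-132 + y) = 2*y/(-132 + y))
-L(j) = -2*301/(-132 + 301) = -2*301/169 = -1*602/169 = -602/169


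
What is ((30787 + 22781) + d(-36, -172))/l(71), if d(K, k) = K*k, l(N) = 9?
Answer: 6640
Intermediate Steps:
((30787 + 22781) + d(-36, -172))/l(71) = ((30787 + 22781) - 36*(-172))/9 = (53568 + 6192)*(⅑) = 59760*(⅑) = 6640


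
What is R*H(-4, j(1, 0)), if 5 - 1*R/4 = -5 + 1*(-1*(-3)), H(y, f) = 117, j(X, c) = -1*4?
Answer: 3276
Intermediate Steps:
j(X, c) = -4
R = 28 (R = 20 - 4*(-5 + 1*(-1*(-3))) = 20 - 4*(-5 + 1*3) = 20 - 4*(-5 + 3) = 20 - 4*(-2) = 20 + 8 = 28)
R*H(-4, j(1, 0)) = 28*117 = 3276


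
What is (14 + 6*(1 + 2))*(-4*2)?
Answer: -256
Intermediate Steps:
(14 + 6*(1 + 2))*(-4*2) = (14 + 6*3)*(-8) = (14 + 18)*(-8) = 32*(-8) = -256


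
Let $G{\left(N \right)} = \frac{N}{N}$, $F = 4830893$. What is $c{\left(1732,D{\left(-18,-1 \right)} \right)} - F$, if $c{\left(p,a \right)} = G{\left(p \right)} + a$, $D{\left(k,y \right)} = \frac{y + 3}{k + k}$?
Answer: $- \frac{86956057}{18} \approx -4.8309 \cdot 10^{6}$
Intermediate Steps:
$D{\left(k,y \right)} = \frac{3 + y}{2 k}$
$G{\left(N \right)} = 1$
$c{\left(p,a \right)} = 1 + a$
$c{\left(1732,D{\left(-18,-1 \right)} \right)} - F = \left(1 + \frac{3 - 1}{2 \left(-18\right)}\right) - 4830893 = \left(1 + \frac{1}{2} \left(- \frac{1}{18}\right) 2\right) - 4830893 = \left(1 - \frac{1}{18}\right) - 4830893 = \frac{17}{18} - 4830893 = - \frac{86956057}{18}$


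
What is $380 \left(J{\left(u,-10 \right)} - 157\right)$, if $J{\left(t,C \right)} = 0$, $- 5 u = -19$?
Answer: $-59660$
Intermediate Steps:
$u = \frac{19}{5}$ ($u = \left(- \frac{1}{5}\right) \left(-19\right) = \frac{19}{5} \approx 3.8$)
$380 \left(J{\left(u,-10 \right)} - 157\right) = 380 \left(0 - 157\right) = 380 \left(-157\right) = -59660$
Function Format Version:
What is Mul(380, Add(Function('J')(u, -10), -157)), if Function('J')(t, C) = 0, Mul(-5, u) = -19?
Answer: -59660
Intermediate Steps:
u = Rational(19, 5) (u = Mul(Rational(-1, 5), -19) = Rational(19, 5) ≈ 3.8000)
Mul(380, Add(Function('J')(u, -10), -157)) = Mul(380, Add(0, -157)) = Mul(380, -157) = -59660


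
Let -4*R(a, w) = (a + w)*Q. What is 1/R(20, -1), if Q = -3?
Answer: 4/57 ≈ 0.070175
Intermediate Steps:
R(a, w) = 3*a/4 + 3*w/4 (R(a, w) = -(a + w)*(-3)/4 = -(-3*a - 3*w)/4 = 3*a/4 + 3*w/4)
1/R(20, -1) = 1/((3/4)*20 + (3/4)*(-1)) = 1/(15 - 3/4) = 1/(57/4) = 4/57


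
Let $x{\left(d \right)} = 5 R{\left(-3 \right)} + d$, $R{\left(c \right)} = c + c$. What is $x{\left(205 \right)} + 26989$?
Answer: $27164$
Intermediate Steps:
$R{\left(c \right)} = 2 c$
$x{\left(d \right)} = -30 + d$ ($x{\left(d \right)} = 5 \cdot 2 \left(-3\right) + d = 5 \left(-6\right) + d = -30 + d$)
$x{\left(205 \right)} + 26989 = \left(-30 + 205\right) + 26989 = 175 + 26989 = 27164$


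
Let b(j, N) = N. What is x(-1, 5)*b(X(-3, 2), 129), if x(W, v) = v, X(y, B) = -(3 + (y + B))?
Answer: 645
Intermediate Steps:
X(y, B) = -3 - B - y (X(y, B) = -(3 + (B + y)) = -(3 + B + y) = -3 - B - y)
x(-1, 5)*b(X(-3, 2), 129) = 5*129 = 645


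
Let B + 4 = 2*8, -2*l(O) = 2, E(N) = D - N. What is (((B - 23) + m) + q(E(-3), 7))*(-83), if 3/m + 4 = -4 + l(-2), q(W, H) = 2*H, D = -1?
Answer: -664/3 ≈ -221.33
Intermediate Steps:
E(N) = -1 - N
l(O) = -1 (l(O) = -½*2 = -1)
m = -⅓ (m = 3/(-4 + (-4 - 1)) = 3/(-4 - 5) = 3/(-9) = 3*(-⅑) = -⅓ ≈ -0.33333)
B = 12 (B = -4 + 2*8 = -4 + 16 = 12)
(((B - 23) + m) + q(E(-3), 7))*(-83) = (((12 - 23) - ⅓) + 2*7)*(-83) = ((-11 - ⅓) + 14)*(-83) = (-34/3 + 14)*(-83) = (8/3)*(-83) = -664/3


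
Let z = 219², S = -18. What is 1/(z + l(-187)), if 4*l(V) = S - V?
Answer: 4/192013 ≈ 2.0832e-5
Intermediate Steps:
z = 47961
l(V) = -9/2 - V/4 (l(V) = (-18 - V)/4 = -9/2 - V/4)
1/(z + l(-187)) = 1/(47961 + (-9/2 - ¼*(-187))) = 1/(47961 + (-9/2 + 187/4)) = 1/(47961 + 169/4) = 1/(192013/4) = 4/192013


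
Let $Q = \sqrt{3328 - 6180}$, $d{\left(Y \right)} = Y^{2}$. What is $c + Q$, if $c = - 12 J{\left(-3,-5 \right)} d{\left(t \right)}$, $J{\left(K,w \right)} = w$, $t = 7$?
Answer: $2940 + 2 i \sqrt{713} \approx 2940.0 + 53.404 i$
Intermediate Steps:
$Q = 2 i \sqrt{713}$ ($Q = \sqrt{-2852} = 2 i \sqrt{713} \approx 53.404 i$)
$c = 2940$ ($c = \left(-12\right) \left(-5\right) 7^{2} = 60 \cdot 49 = 2940$)
$c + Q = 2940 + 2 i \sqrt{713}$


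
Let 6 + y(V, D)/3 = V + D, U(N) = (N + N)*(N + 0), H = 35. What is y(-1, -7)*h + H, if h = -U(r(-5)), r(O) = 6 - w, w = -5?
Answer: 10199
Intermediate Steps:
r(O) = 11 (r(O) = 6 - 1*(-5) = 6 + 5 = 11)
U(N) = 2*N² (U(N) = (2*N)*N = 2*N²)
y(V, D) = -18 + 3*D + 3*V (y(V, D) = -18 + 3*(V + D) = -18 + 3*(D + V) = -18 + (3*D + 3*V) = -18 + 3*D + 3*V)
h = -242 (h = -2*11² = -2*121 = -1*242 = -242)
y(-1, -7)*h + H = (-18 + 3*(-7) + 3*(-1))*(-242) + 35 = (-18 - 21 - 3)*(-242) + 35 = -42*(-242) + 35 = 10164 + 35 = 10199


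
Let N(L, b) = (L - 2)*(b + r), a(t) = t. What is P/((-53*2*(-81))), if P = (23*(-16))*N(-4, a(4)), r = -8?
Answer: -1472/1431 ≈ -1.0287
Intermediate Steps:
N(L, b) = (-8 + b)*(-2 + L) (N(L, b) = (L - 2)*(b - 8) = (-2 + L)*(-8 + b) = (-8 + b)*(-2 + L))
P = -8832 (P = (23*(-16))*(16 - 8*(-4) - 2*4 - 4*4) = -368*(16 + 32 - 8 - 16) = -368*24 = -8832)
P/((-53*2*(-81))) = -8832/(-53*2*(-81)) = -8832/((-106*(-81))) = -8832/8586 = -8832*1/8586 = -1472/1431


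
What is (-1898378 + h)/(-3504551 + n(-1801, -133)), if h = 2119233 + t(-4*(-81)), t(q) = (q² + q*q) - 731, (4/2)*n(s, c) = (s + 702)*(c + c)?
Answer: -107519/839596 ≈ -0.12806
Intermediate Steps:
n(s, c) = c*(702 + s) (n(s, c) = ((s + 702)*(c + c))/2 = ((702 + s)*(2*c))/2 = (2*c*(702 + s))/2 = c*(702 + s))
t(q) = -731 + 2*q² (t(q) = (q² + q²) - 731 = 2*q² - 731 = -731 + 2*q²)
h = 2328454 (h = 2119233 + (-731 + 2*(-4*(-81))²) = 2119233 + (-731 + 2*324²) = 2119233 + (-731 + 2*104976) = 2119233 + (-731 + 209952) = 2119233 + 209221 = 2328454)
(-1898378 + h)/(-3504551 + n(-1801, -133)) = (-1898378 + 2328454)/(-3504551 - 133*(702 - 1801)) = 430076/(-3504551 - 133*(-1099)) = 430076/(-3504551 + 146167) = 430076/(-3358384) = 430076*(-1/3358384) = -107519/839596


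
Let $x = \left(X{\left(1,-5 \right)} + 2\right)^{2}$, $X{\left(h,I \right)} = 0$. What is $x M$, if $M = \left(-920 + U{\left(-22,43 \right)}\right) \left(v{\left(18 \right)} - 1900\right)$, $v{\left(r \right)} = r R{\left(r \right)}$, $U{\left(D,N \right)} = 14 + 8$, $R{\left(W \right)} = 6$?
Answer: $6436864$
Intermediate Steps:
$U{\left(D,N \right)} = 22$
$x = 4$ ($x = \left(0 + 2\right)^{2} = 2^{2} = 4$)
$v{\left(r \right)} = 6 r$ ($v{\left(r \right)} = r 6 = 6 r$)
$M = 1609216$ ($M = \left(-920 + 22\right) \left(6 \cdot 18 - 1900\right) = - 898 \left(108 - 1900\right) = \left(-898\right) \left(-1792\right) = 1609216$)
$x M = 4 \cdot 1609216 = 6436864$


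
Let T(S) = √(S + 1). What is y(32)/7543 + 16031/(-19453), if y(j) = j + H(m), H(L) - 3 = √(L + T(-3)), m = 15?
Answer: -302874/369607 + √(15 + I*√2)/7543 ≈ -0.81893 + 2.4178e-5*I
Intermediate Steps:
T(S) = √(1 + S)
H(L) = 3 + √(L + I*√2) (H(L) = 3 + √(L + √(1 - 3)) = 3 + √(L + √(-2)) = 3 + √(L + I*√2))
y(j) = 3 + j + √(15 + I*√2) (y(j) = j + (3 + √(15 + I*√2)) = 3 + j + √(15 + I*√2))
y(32)/7543 + 16031/(-19453) = (3 + 32 + √(15 + I*√2))/7543 + 16031/(-19453) = (35 + √(15 + I*√2))*(1/7543) + 16031*(-1/19453) = (35/7543 + √(15 + I*√2)/7543) - 16031/19453 = -302874/369607 + √(15 + I*√2)/7543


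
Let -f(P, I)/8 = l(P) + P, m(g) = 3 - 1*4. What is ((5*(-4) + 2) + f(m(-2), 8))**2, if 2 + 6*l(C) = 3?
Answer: 1156/9 ≈ 128.44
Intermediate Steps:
l(C) = 1/6 (l(C) = -1/3 + (1/6)*3 = -1/3 + 1/2 = 1/6)
m(g) = -1 (m(g) = 3 - 4 = -1)
f(P, I) = -4/3 - 8*P (f(P, I) = -8*(1/6 + P) = -4/3 - 8*P)
((5*(-4) + 2) + f(m(-2), 8))**2 = ((5*(-4) + 2) + (-4/3 - 8*(-1)))**2 = ((-20 + 2) + (-4/3 + 8))**2 = (-18 + 20/3)**2 = (-34/3)**2 = 1156/9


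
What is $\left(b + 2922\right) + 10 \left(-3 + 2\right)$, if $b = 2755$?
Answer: $5667$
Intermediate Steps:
$\left(b + 2922\right) + 10 \left(-3 + 2\right) = \left(2755 + 2922\right) + 10 \left(-3 + 2\right) = 5677 + 10 \left(-1\right) = 5677 - 10 = 5667$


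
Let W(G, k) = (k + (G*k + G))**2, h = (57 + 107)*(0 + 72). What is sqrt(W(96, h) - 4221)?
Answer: 9*sqrt(16198840723) ≈ 1.1455e+6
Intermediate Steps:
h = 11808 (h = 164*72 = 11808)
W(G, k) = (G + k + G*k)**2 (W(G, k) = (k + (G + G*k))**2 = (G + k + G*k)**2)
sqrt(W(96, h) - 4221) = sqrt((96 + 11808 + 96*11808)**2 - 4221) = sqrt((96 + 11808 + 1133568)**2 - 4221) = sqrt(1145472**2 - 4221) = sqrt(1312106102784 - 4221) = sqrt(1312106098563) = 9*sqrt(16198840723)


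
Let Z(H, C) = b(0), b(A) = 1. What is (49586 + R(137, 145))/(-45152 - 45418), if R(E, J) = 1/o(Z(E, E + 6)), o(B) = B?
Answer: -16529/30190 ≈ -0.54750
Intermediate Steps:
Z(H, C) = 1
R(E, J) = 1 (R(E, J) = 1/1 = 1)
(49586 + R(137, 145))/(-45152 - 45418) = (49586 + 1)/(-45152 - 45418) = 49587/(-90570) = 49587*(-1/90570) = -16529/30190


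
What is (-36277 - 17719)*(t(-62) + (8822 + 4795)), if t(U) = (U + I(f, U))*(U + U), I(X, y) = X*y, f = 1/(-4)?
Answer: -1046604468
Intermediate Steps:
f = -¼ ≈ -0.25000
t(U) = 3*U²/2 (t(U) = (U - U/4)*(U + U) = (3*U/4)*(2*U) = 3*U²/2)
(-36277 - 17719)*(t(-62) + (8822 + 4795)) = (-36277 - 17719)*((3/2)*(-62)² + (8822 + 4795)) = -53996*((3/2)*3844 + 13617) = -53996*(5766 + 13617) = -53996*19383 = -1046604468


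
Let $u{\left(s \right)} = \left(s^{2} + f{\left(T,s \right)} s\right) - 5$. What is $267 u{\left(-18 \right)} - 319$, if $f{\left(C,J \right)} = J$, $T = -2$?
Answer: $171362$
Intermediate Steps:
$u{\left(s \right)} = -5 + 2 s^{2}$ ($u{\left(s \right)} = \left(s^{2} + s s\right) - 5 = \left(s^{2} + s^{2}\right) - 5 = 2 s^{2} - 5 = -5 + 2 s^{2}$)
$267 u{\left(-18 \right)} - 319 = 267 \left(-5 + 2 \left(-18\right)^{2}\right) - 319 = 267 \left(-5 + 2 \cdot 324\right) - 319 = 267 \left(-5 + 648\right) - 319 = 267 \cdot 643 - 319 = 171681 - 319 = 171362$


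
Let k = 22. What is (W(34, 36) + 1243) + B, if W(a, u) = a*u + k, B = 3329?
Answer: 5818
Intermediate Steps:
W(a, u) = 22 + a*u (W(a, u) = a*u + 22 = 22 + a*u)
(W(34, 36) + 1243) + B = ((22 + 34*36) + 1243) + 3329 = ((22 + 1224) + 1243) + 3329 = (1246 + 1243) + 3329 = 2489 + 3329 = 5818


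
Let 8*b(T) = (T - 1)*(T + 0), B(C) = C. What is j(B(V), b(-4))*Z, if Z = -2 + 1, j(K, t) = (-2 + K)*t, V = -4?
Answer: 15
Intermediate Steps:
b(T) = T*(-1 + T)/8 (b(T) = ((T - 1)*(T + 0))/8 = ((-1 + T)*T)/8 = (T*(-1 + T))/8 = T*(-1 + T)/8)
j(K, t) = t*(-2 + K)
Z = -1
j(B(V), b(-4))*Z = (((⅛)*(-4)*(-1 - 4))*(-2 - 4))*(-1) = (((⅛)*(-4)*(-5))*(-6))*(-1) = ((5/2)*(-6))*(-1) = -15*(-1) = 15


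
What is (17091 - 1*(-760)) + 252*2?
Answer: 18355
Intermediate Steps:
(17091 - 1*(-760)) + 252*2 = (17091 + 760) + 504 = 17851 + 504 = 18355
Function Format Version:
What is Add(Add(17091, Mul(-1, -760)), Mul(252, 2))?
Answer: 18355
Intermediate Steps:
Add(Add(17091, Mul(-1, -760)), Mul(252, 2)) = Add(Add(17091, 760), 504) = Add(17851, 504) = 18355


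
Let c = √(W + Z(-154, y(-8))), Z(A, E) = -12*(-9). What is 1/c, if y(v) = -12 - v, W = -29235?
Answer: -I*√29127/29127 ≈ -0.0058594*I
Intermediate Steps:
Z(A, E) = 108
c = I*√29127 (c = √(-29235 + 108) = √(-29127) = I*√29127 ≈ 170.67*I)
1/c = 1/(I*√29127) = -I*√29127/29127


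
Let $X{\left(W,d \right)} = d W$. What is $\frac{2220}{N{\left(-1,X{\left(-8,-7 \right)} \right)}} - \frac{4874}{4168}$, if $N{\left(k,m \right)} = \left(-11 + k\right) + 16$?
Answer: $\frac{1154183}{2084} \approx 553.83$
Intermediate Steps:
$X{\left(W,d \right)} = W d$
$N{\left(k,m \right)} = 5 + k$
$\frac{2220}{N{\left(-1,X{\left(-8,-7 \right)} \right)}} - \frac{4874}{4168} = \frac{2220}{5 - 1} - \frac{4874}{4168} = \frac{2220}{4} - \frac{2437}{2084} = 2220 \cdot \frac{1}{4} - \frac{2437}{2084} = 555 - \frac{2437}{2084} = \frac{1154183}{2084}$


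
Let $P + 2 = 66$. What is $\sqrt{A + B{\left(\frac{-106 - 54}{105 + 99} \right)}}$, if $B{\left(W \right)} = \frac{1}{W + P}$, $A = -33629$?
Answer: $\frac{i \sqrt{87386395070}}{1612} \approx 183.38 i$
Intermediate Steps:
$P = 64$ ($P = -2 + 66 = 64$)
$B{\left(W \right)} = \frac{1}{64 + W}$ ($B{\left(W \right)} = \frac{1}{W + 64} = \frac{1}{64 + W}$)
$\sqrt{A + B{\left(\frac{-106 - 54}{105 + 99} \right)}} = \sqrt{-33629 + \frac{1}{64 + \frac{-106 - 54}{105 + 99}}} = \sqrt{-33629 + \frac{1}{64 - \frac{160}{204}}} = \sqrt{-33629 + \frac{1}{64 - \frac{40}{51}}} = \sqrt{-33629 + \frac{1}{\frac{3224}{51}}} = \sqrt{-33629 + \frac{51}{3224}} = \sqrt{- \frac{108419845}{3224}} = \frac{i \sqrt{87386395070}}{1612}$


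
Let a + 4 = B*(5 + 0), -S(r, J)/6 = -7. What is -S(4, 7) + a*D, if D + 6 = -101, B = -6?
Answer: 3596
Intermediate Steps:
D = -107 (D = -6 - 101 = -107)
S(r, J) = 42 (S(r, J) = -6*(-7) = 42)
a = -34 (a = -4 - 6*(5 + 0) = -4 - 6*5 = -4 - 30 = -34)
-S(4, 7) + a*D = -1*42 - 34*(-107) = -42 + 3638 = 3596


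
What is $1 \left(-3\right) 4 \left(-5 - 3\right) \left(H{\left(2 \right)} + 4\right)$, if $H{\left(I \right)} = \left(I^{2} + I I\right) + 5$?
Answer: $1632$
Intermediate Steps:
$H{\left(I \right)} = 5 + 2 I^{2}$ ($H{\left(I \right)} = \left(I^{2} + I^{2}\right) + 5 = 2 I^{2} + 5 = 5 + 2 I^{2}$)
$1 \left(-3\right) 4 \left(-5 - 3\right) \left(H{\left(2 \right)} + 4\right) = 1 \left(-3\right) 4 \left(-5 - 3\right) \left(\left(5 + 2 \cdot 2^{2}\right) + 4\right) = - 3 \cdot 4 \left(-8\right) \left(\left(5 + 2 \cdot 4\right) + 4\right) = \left(-3\right) \left(-32\right) \left(\left(5 + 8\right) + 4\right) = 96 \left(13 + 4\right) = 96 \cdot 17 = 1632$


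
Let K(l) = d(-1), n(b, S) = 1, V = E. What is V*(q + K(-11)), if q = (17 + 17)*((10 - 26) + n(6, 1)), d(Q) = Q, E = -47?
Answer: 24017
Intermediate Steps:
V = -47
K(l) = -1
q = -510 (q = (17 + 17)*((10 - 26) + 1) = 34*(-16 + 1) = 34*(-15) = -510)
V*(q + K(-11)) = -47*(-510 - 1) = -47*(-511) = 24017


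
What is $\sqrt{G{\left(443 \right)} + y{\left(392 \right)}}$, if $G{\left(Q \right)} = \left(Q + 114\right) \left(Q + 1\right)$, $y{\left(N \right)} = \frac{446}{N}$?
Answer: $\frac{\sqrt{48472591}}{14} \approx 497.3$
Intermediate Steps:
$G{\left(Q \right)} = \left(1 + Q\right) \left(114 + Q\right)$ ($G{\left(Q \right)} = \left(114 + Q\right) \left(1 + Q\right) = \left(1 + Q\right) \left(114 + Q\right)$)
$\sqrt{G{\left(443 \right)} + y{\left(392 \right)}} = \sqrt{\left(114 + 443^{2} + 115 \cdot 443\right) + \frac{446}{392}} = \sqrt{\left(114 + 196249 + 50945\right) + 446 \cdot \frac{1}{392}} = \sqrt{247308 + \frac{223}{196}} = \sqrt{\frac{48472591}{196}} = \frac{\sqrt{48472591}}{14}$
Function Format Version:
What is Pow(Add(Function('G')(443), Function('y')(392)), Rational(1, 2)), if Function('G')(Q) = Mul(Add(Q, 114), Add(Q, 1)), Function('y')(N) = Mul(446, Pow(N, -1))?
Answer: Mul(Rational(1, 14), Pow(48472591, Rational(1, 2))) ≈ 497.30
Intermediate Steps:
Function('G')(Q) = Mul(Add(1, Q), Add(114, Q)) (Function('G')(Q) = Mul(Add(114, Q), Add(1, Q)) = Mul(Add(1, Q), Add(114, Q)))
Pow(Add(Function('G')(443), Function('y')(392)), Rational(1, 2)) = Pow(Add(Add(114, Pow(443, 2), Mul(115, 443)), Mul(446, Pow(392, -1))), Rational(1, 2)) = Pow(Add(Add(114, 196249, 50945), Mul(446, Rational(1, 392))), Rational(1, 2)) = Pow(Add(247308, Rational(223, 196)), Rational(1, 2)) = Pow(Rational(48472591, 196), Rational(1, 2)) = Mul(Rational(1, 14), Pow(48472591, Rational(1, 2)))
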